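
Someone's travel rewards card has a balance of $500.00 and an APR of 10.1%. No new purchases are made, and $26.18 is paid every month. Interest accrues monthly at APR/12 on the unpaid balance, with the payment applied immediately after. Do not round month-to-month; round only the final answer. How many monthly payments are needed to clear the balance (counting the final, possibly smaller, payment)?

21 months

Monthly rate r = 10.1%/12 = 0.841667% = 0.00841667.
Recurrence: B ← B·(1+r) − $26.18.
Month 1: interest $4.21; balance after payment $478.03.
Month 2: interest $4.02; balance after payment $455.87.
Closed form: n = −ln(1 − rB₀/P)/ln(1+r) = −ln(0.83925)/ln(1.00842) ≈ 20.908, so the balance reaches zero during payment 21.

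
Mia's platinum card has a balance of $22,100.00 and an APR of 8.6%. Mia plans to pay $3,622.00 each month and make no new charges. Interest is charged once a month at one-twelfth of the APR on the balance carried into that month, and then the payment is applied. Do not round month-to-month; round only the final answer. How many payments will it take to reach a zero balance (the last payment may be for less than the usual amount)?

Monthly rate r = 8.6%/12 = 0.716667% = 0.00716667.
Recurrence: B ← B·(1+r) − $3,622.00.
Month 1: interest $158.38; balance after payment $18,636.38.
Month 2: interest $133.56; balance after payment $15,147.94.
Closed form: n = −ln(1 − rB₀/P)/ln(1+r) = −ln(0.95627)/ln(1.00717) ≈ 6.261, so the balance reaches zero during payment 7.

7 months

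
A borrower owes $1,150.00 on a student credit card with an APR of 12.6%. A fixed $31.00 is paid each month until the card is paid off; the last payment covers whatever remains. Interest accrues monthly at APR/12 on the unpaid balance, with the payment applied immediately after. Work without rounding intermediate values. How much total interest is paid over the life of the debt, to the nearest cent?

$314.68

Monthly rate r = 12.6%/12 = 1.05% = 0.0105.
Payoff takes n = ⌈−ln(1 − rB₀/P)/ln(1+r)⌉ = ⌈47.247⌉ = 48 payments; the last is $7.68.
Total paid = 47·$31.00 + $7.68 = $1,464.68.
Total interest = total paid − principal = $1,464.68 − $1,150.00 = $314.68.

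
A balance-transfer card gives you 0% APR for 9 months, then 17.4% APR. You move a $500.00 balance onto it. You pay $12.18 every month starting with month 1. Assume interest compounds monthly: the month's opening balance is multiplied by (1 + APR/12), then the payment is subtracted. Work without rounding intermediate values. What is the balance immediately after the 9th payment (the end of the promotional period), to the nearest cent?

Promo months 1–9 at r₀ = 0%/12 = 0; months 10+ at r₁ = 17.4%/12 = 0.0145.
After month 9 (no interest yet): B = $500.00 − 9·$12.18 = $390.38.

$390.38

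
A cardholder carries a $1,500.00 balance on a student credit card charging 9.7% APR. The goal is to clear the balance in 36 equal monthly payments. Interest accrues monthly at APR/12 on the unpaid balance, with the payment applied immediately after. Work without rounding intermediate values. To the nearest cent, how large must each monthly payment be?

Monthly rate r = 9.7%/12 = 0.808333% = 0.00808333.
Level-payment amortization: P = B₀·r / (1 − (1+r)^(−n)) = 1500.00·0.00808333 / (1 − 1.00808^(−36)).
Denominator 1 − (1+r)^(−36) = 0.251609348.
P = 12.125 / 0.251609348 ≈ 48.19.

$48.19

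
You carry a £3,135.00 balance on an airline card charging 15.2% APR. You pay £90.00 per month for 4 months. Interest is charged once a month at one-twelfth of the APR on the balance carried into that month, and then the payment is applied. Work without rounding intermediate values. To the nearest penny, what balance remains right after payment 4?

Monthly rate r = 15.2%/12 = 1.26667% = 0.0126667.
Each month: B ← B·(1+r) − £90.00.
Month 1: interest £39.71; balance after payment £3,084.71.
Month 2: interest £39.07; balance after payment £3,033.78.
Month 3: interest £38.43; balance after payment £2,982.21.
Month 4: interest £37.77; balance after payment £2,929.99.

£2,929.99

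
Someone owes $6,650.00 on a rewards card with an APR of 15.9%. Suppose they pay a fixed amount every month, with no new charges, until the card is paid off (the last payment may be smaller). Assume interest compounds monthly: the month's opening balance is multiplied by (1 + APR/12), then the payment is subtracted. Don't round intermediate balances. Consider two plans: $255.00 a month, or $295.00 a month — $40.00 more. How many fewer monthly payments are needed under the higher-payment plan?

Monthly rate r = 15.9%/12 = 1.325% = 0.01325.
At $255.00/mo: n = ⌈−ln(1 − rB₀/P)/ln(1+r)⌉ = 33 payments (last $53.13); total interest = total paid − $6,650.00 = $1,563.13.
At $295.00/mo: 27 payments (last $281.63); total interest $1,301.63.
Payments saved = 33 − 27 = 6.

6 fewer payments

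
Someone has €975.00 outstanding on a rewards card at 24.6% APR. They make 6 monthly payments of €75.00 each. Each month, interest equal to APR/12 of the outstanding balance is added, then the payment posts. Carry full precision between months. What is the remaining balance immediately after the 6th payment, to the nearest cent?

Monthly rate r = 24.6%/12 = 2.05% = 0.0205.
Each month: B ← B·(1+r) − €75.00.
Month 1: interest €19.99; balance after payment €919.99.
Month 2: interest €18.86; balance after payment €863.85.
Month 3: interest €17.71; balance after payment €806.56.
Month 4: interest €16.53; balance after payment €748.09.
Month 5: interest €15.34; balance after payment €688.43.
Month 6: interest €14.11; balance after payment €627.54.

€627.54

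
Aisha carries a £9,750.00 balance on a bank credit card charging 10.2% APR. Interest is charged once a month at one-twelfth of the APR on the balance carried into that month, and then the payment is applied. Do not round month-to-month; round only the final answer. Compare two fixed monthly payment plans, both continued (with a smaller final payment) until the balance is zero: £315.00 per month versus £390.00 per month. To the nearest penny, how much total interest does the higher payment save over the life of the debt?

£354.31

Monthly rate r = 10.2%/12 = 0.85% = 0.0085.
At £315.00/mo: n = ⌈−ln(1 − rB₀/P)/ln(1+r)⌉ = 37 payments (last £22.04); total interest = total paid − £9,750.00 = £1,612.04.
At £390.00/mo: 29 payments (last £87.73); total interest £1,257.73.
Interest saved = £1,612.04 − £1,257.73 = £354.31.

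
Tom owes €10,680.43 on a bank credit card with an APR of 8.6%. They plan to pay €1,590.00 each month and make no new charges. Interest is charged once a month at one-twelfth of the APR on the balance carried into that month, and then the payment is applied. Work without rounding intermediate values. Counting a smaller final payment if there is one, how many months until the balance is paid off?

Monthly rate r = 8.6%/12 = 0.716667% = 0.00716667.
Recurrence: B ← B·(1+r) − €1,590.00.
Month 1: interest €76.54; balance after payment €9,166.97.
Month 2: interest €65.70; balance after payment €7,642.67.
Closed form: n = −ln(1 − rB₀/P)/ln(1+r) = −ln(0.95186)/ln(1.00717) ≈ 6.909, so the balance reaches zero during payment 7.

7 months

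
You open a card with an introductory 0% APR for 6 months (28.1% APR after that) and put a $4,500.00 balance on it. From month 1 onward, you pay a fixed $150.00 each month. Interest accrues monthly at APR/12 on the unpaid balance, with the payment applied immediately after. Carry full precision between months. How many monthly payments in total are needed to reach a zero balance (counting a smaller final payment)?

42 payments

Promo months 1–6 at r₀ = 0%/12 = 0; months 7+ at r₁ = 28.1%/12 = 0.0234167.
After month 6 (no interest yet): B = $4,500.00 − 6·$150.00 = $3,600.00.
Then at r₁ with $150.00/mo: n₂ = −ln(1 − r₁·B/P)/ln(1+r₁) ≈ 35.67 → 36 more payments.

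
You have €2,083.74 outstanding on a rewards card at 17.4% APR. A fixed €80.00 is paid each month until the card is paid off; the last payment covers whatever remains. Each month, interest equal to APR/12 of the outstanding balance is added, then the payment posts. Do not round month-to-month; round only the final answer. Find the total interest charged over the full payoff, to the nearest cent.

Monthly rate r = 17.4%/12 = 1.45% = 0.0145.
Payoff takes n = ⌈−ln(1 − rB₀/P)/ln(1+r)⌉ = ⌈32.947⌉ = 33 payments; the last is €75.77.
Total paid = 32·€80.00 + €75.77 = €2,635.77.
Total interest = total paid − principal = €2,635.77 − €2,083.74 = €552.03.

€552.03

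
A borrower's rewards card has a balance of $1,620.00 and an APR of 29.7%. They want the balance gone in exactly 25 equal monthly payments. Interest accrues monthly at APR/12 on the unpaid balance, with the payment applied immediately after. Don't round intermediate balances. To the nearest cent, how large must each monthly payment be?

Monthly rate r = 29.7%/12 = 2.475% = 0.02475.
Level-payment amortization: P = B₀·r / (1 − (1+r)^(−n)) = 1620.00·0.02475 / (1 − 1.02475^(−25)).
Denominator 1 − (1+r)^(−25) = 0.457309992.
P = 40.095 / 0.457309992 ≈ 87.68.

$87.68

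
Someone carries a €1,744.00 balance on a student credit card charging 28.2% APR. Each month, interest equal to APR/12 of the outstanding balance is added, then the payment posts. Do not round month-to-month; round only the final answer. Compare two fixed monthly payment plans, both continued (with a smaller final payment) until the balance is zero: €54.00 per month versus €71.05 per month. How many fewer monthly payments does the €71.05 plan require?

24 fewer payments

Monthly rate r = 28.2%/12 = 2.35% = 0.0235.
At €54.00/mo: n = ⌈−ln(1 − rB₀/P)/ln(1+r)⌉ = 62 payments (last €13.81); total interest = total paid − €1,744.00 = €1,563.81.
At €71.05/mo: 38 payments (last €1.70); total interest €886.55.
Payments saved = 62 − 38 = 24.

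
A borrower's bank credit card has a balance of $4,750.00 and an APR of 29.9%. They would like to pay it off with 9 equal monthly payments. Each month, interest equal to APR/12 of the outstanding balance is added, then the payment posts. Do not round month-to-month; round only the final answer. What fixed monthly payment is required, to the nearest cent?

$595.69

Monthly rate r = 29.9%/12 = 2.49167% = 0.0249167.
Level-payment amortization: P = B₀·r / (1 − (1+r)^(−n)) = 4750.00·0.0249167 / (1 − 1.02492^(−9)).
Denominator 1 − (1+r)^(−9) = 0.198685501.
P = 118.354 / 0.198685501 ≈ 595.69.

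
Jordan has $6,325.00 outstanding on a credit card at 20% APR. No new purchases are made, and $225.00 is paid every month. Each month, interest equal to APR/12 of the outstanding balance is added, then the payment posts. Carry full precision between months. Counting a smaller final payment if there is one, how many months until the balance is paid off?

Monthly rate r = 20%/12 = 1.66667% = 0.0166667.
Recurrence: B ← B·(1+r) − $225.00.
Month 1: interest $105.42; balance after payment $6,205.42.
Month 2: interest $103.42; balance after payment $6,083.84.
Closed form: n = −ln(1 − rB₀/P)/ln(1+r) = −ln(0.53148)/ln(1.01667) ≈ 38.240, so the balance reaches zero during payment 39.

39 payments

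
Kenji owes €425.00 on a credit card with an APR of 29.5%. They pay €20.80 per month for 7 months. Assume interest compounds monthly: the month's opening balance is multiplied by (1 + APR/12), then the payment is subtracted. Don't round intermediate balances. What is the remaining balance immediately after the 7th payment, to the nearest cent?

€346.97

Monthly rate r = 29.5%/12 = 2.45833% = 0.0245833.
Each month: B ← B·(1+r) − €20.80.
Month 1: interest €10.45; balance after payment €414.65.
Month 2: interest €10.19; balance after payment €404.04.
Month 3: interest €9.93; balance after payment €393.17.
Month 4: interest €9.67; balance after payment €382.04.
Month 5: interest €9.39; balance after payment €370.63.
Month 6: interest €9.11; balance after payment €358.94.
Month 7: interest €8.82; balance after payment €346.97.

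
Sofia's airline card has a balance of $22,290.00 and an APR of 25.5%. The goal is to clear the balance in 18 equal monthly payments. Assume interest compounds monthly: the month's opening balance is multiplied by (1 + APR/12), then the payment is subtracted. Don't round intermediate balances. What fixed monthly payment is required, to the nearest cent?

Monthly rate r = 25.5%/12 = 2.125% = 0.02125.
Level-payment amortization: P = B₀·r / (1 − (1+r)^(−n)) = 22290.00·0.02125 / (1 − 1.02125^(−18)).
Denominator 1 − (1+r)^(−18) = 0.315106967.
P = 473.663 / 0.315106967 ≈ 1503.18.

$1,503.18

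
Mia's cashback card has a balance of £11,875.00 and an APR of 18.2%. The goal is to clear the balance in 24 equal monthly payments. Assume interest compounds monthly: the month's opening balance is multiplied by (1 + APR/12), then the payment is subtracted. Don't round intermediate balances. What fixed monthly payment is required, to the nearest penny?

Monthly rate r = 18.2%/12 = 1.51667% = 0.0151667.
Level-payment amortization: P = B₀·r / (1 − (1+r)^(−n)) = 11875.00·0.0151667 / (1 − 1.01517^(−24)).
Denominator 1 − (1+r)^(−24) = 0.303207253.
P = 180.104 / 0.303207253 ≈ 594.00.

£594.00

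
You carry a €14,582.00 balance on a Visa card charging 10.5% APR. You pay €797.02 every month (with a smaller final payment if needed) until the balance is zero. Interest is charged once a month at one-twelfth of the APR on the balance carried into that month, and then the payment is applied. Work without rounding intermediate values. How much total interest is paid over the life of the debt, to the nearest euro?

Monthly rate r = 10.5%/12 = 0.875% = 0.00875.
Payoff takes n = ⌈−ln(1 − rB₀/P)/ln(1+r)⌉ = ⌈20.025⌉ = 21 payments; the last is €20.04.
Total paid = 20·€797.02 + €20.04 = €15,960.44.
Total interest = total paid − principal = €15,960.44 − €14,582.00 = €1,378.44.

€1,378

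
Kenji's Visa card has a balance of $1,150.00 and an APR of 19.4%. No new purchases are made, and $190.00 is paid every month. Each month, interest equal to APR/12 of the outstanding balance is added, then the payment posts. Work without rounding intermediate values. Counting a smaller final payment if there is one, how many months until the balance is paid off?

7 payments

Monthly rate r = 19.4%/12 = 1.61667% = 0.0161667.
Recurrence: B ← B·(1+r) − $190.00.
Month 1: interest $18.59; balance after payment $978.59.
Month 2: interest $15.82; balance after payment $804.41.
Closed form: n = −ln(1 − rB₀/P)/ln(1+r) = −ln(0.90215)/ln(1.01617) ≈ 6.421, so the balance reaches zero during payment 7.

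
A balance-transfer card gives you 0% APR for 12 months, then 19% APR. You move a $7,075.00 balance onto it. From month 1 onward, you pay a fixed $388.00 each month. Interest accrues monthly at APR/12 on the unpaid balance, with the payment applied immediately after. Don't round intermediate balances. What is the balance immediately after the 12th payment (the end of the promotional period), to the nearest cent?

Promo months 1–12 at r₀ = 0%/12 = 0; months 13+ at r₁ = 19%/12 = 0.0158333.
After month 12 (no interest yet): B = $7,075.00 − 12·$388.00 = $2,419.00.

$2,419.00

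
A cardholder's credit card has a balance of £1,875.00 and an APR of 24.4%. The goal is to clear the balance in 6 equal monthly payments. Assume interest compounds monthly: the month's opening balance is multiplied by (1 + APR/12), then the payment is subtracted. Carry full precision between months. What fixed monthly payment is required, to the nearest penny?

Monthly rate r = 24.4%/12 = 2.03333% = 0.0203333.
Level-payment amortization: P = B₀·r / (1 − (1+r)^(−n)) = 1875.00·0.0203333 / (1 − 1.02033^(−6)).
Denominator 1 − (1+r)^(−6) = 0.113767748.
P = 38.125 / 0.113767748 ≈ 335.11.

£335.11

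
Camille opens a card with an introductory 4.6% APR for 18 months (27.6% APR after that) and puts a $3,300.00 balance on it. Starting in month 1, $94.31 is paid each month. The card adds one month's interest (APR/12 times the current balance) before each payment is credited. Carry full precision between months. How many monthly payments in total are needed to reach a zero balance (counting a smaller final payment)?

44 payments

Promo months 1–18 at r₀ = 4.6%/12 = 0.00383333; months 19+ at r₁ = 27.6%/12 = 0.023.
After month 18: iterate B ← B·(1+r₀) − $94.31 for 18 months → $1,781.23.
Then at r₁ with $94.31/mo: n₂ = −ln(1 − r₁·B/P)/ln(1+r₁) ≈ 25.06 → 26 more payments.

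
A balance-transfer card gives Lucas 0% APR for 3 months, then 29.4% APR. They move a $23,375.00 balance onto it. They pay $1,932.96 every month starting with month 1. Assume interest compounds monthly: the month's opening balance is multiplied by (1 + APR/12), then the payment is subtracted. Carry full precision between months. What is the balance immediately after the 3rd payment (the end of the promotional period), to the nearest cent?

Promo months 1–3 at r₀ = 0%/12 = 0; months 4+ at r₁ = 29.4%/12 = 0.0245.
After month 3 (no interest yet): B = $23,375.00 − 3·$1,932.96 = $17,576.12.

$17,576.12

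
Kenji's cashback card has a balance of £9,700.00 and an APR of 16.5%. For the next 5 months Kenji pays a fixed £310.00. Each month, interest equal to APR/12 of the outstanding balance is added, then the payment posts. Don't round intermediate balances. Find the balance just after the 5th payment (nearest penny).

Monthly rate r = 16.5%/12 = 1.375% = 0.01375.
Each month: B ← B·(1+r) − £310.00.
Month 1: interest £133.38; balance after payment £9,523.38.
Month 2: interest £130.95; balance after payment £9,344.32.
Month 3: interest £128.48; balance after payment £9,162.81.
Month 4: interest £125.99; balance after payment £8,978.79.
Month 5: interest £123.46; balance after payment £8,792.25.

£8,792.25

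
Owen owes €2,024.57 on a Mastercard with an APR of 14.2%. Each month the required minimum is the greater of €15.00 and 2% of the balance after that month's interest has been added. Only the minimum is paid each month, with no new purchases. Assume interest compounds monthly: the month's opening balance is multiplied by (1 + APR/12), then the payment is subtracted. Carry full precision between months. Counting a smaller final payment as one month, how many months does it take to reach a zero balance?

Monthly rate r = 14.2%/12 = 1.18333% = 0.0118333.
While 2% of the post-interest balance exceeds €15.00, each month B ← (B·(1+r))·(1 − 0.02), i.e. B shrinks by the factor (1+r)·0.98 = 0.9916.
This holds for months 1–120. Entering month 121 the balance is €735.43; 2% of the post-interest balance is now below €15.00, so the flat €15.00 minimum applies from here.
From month 121 a fixed €15.00 at rate r clears €735.43 in 74 more payments. Total: 120 + 74 = 194 months.

194 months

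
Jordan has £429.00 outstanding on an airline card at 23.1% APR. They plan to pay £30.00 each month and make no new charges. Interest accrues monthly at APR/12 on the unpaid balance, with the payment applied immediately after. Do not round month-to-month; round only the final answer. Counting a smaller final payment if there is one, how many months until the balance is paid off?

17 months

Monthly rate r = 23.1%/12 = 1.925% = 0.01925.
Recurrence: B ← B·(1+r) − £30.00.
Month 1: interest £8.26; balance after payment £407.26.
Month 2: interest £7.84; balance after payment £385.10.
Closed form: n = −ln(1 − rB₀/P)/ln(1+r) = −ln(0.72473)/ln(1.01925) ≈ 16.886, so the balance reaches zero during payment 17.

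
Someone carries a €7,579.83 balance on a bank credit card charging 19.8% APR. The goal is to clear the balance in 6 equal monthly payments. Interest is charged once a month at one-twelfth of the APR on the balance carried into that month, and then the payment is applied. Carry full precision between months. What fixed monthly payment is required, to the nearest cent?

€1,337.26

Monthly rate r = 19.8%/12 = 1.65% = 0.0165.
Level-payment amortization: P = B₀·r / (1 − (1+r)^(−n)) = 7579.83·0.0165 / (1 − 1.0165^(−6)).
Denominator 1 − (1+r)^(−6) = 0.093525269.
P = 125.067 / 0.093525269 ≈ 1337.26.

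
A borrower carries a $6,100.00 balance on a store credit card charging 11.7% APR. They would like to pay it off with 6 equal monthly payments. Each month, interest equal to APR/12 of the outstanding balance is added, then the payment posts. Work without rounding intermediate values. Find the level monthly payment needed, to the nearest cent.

Monthly rate r = 11.7%/12 = 0.975% = 0.00975.
Level-payment amortization: P = B₀·r / (1 − (1+r)^(−n)) = 6100.00·0.00975 / (1 − 1.00975^(−6)).
Denominator 1 − (1+r)^(−6) = 0.0565544748.
P = 59.475 / 0.0565544748 ≈ 1051.64.

$1,051.64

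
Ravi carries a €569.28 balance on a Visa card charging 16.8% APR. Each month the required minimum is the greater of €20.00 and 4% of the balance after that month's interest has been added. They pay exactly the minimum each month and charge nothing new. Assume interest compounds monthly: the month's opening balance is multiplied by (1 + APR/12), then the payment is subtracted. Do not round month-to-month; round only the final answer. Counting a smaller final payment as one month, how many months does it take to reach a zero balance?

Monthly rate r = 16.8%/12 = 1.4% = 0.014.
While 4% of the post-interest balance exceeds €20.00, each month B ← (B·(1+r))·(1 − 0.04), i.e. B shrinks by the factor (1+r)·0.96 = 0.97344.
This holds for months 1–6. Entering month 7 the balance is €484.37; 4% of the post-interest balance is now below €20.00, so the flat €20.00 minimum applies from here.
From month 7 a fixed €20.00 at rate r clears €484.37 in 30 more payments. Total: 6 + 30 = 36 months.

36 months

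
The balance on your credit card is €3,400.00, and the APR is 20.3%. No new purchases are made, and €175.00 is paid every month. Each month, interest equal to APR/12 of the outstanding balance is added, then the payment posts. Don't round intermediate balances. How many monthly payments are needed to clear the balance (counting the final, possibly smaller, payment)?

24 months

Monthly rate r = 20.3%/12 = 1.69167% = 0.0169167.
Recurrence: B ← B·(1+r) − €175.00.
Month 1: interest €57.52; balance after payment €3,282.52.
Month 2: interest €55.53; balance after payment €3,163.05.
Closed form: n = −ln(1 − rB₀/P)/ln(1+r) = −ln(0.67133)/ln(1.01692) ≈ 23.755, so the balance reaches zero during payment 24.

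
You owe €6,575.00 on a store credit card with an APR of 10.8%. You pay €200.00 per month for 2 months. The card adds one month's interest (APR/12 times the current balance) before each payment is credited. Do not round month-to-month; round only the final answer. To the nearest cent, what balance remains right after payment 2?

€6,292.08

Monthly rate r = 10.8%/12 = 0.9% = 0.009.
Each month: B ← B·(1+r) − €200.00.
Month 1: interest €59.18; balance after payment €6,434.18.
Month 2: interest €57.91; balance after payment €6,292.08.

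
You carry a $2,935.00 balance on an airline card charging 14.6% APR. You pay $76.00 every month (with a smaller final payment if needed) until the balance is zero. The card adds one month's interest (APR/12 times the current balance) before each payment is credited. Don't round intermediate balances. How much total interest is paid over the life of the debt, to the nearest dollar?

$1,053

Monthly rate r = 14.6%/12 = 1.21667% = 0.0121667.
Payoff takes n = ⌈−ln(1 − rB₀/P)/ln(1+r)⌉ = ⌈52.476⌉ = 53 payments; the last is $36.32.
Total paid = 52·$76.00 + $36.32 = $3,988.32.
Total interest = total paid − principal = $3,988.32 − $2,935.00 = $1,053.32.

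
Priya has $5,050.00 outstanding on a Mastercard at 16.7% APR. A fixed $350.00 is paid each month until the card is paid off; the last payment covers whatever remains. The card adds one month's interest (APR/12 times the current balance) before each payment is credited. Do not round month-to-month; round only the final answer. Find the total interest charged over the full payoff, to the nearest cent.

$626.63

Monthly rate r = 16.7%/12 = 1.39167% = 0.0139167.
Payoff takes n = ⌈−ln(1 − rB₀/P)/ln(1+r)⌉ = ⌈16.218⌉ = 17 payments; the last is $76.63.
Total paid = 16·$350.00 + $76.63 = $5,676.63.
Total interest = total paid − principal = $5,676.63 − $5,050.00 = $626.63.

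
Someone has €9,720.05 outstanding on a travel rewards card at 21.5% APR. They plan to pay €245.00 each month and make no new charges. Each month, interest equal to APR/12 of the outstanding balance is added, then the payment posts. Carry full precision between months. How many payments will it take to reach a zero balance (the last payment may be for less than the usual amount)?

Monthly rate r = 21.5%/12 = 1.79167% = 0.0179167.
Recurrence: B ← B·(1+r) − €245.00.
Month 1: interest €174.15; balance after payment €9,649.20.
Month 2: interest €172.88; balance after payment €9,577.08.
Closed form: n = −ln(1 − rB₀/P)/ln(1+r) = −ln(0.28918)/ln(1.01792) ≈ 69.867, so the balance reaches zero during payment 70.

70 payments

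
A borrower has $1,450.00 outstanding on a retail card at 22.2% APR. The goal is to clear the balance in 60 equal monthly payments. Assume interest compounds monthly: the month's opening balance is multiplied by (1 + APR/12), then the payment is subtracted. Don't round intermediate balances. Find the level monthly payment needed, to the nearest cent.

Monthly rate r = 22.2%/12 = 1.85% = 0.0185.
Level-payment amortization: P = B₀·r / (1 − (1+r)^(−n)) = 1450.00·0.0185 / (1 − 1.0185^(−60)).
Denominator 1 − (1+r)^(−60) = 0.667081446.
P = 26.825 / 0.667081446 ≈ 40.21.

$40.21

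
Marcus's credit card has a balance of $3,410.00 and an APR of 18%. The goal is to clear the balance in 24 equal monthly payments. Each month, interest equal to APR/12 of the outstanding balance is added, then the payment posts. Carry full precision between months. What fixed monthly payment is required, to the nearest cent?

$170.24

Monthly rate r = 18%/12 = 1.5% = 0.015.
Level-payment amortization: P = B₀·r / (1 − (1+r)^(−n)) = 3410.00·0.015 / (1 − 1.015^(−24)).
Denominator 1 − (1+r)^(−24) = 0.30045608.
P = 51.15 / 0.30045608 ≈ 170.24.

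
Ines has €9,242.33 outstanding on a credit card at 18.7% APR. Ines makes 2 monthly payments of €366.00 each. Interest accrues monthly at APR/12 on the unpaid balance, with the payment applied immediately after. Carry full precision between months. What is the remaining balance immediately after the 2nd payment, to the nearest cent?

Monthly rate r = 18.7%/12 = 1.55833% = 0.0155833.
Each month: B ← B·(1+r) − €366.00.
Month 1: interest €144.03; balance after payment €9,020.36.
Month 2: interest €140.57; balance after payment €8,794.92.

€8,794.92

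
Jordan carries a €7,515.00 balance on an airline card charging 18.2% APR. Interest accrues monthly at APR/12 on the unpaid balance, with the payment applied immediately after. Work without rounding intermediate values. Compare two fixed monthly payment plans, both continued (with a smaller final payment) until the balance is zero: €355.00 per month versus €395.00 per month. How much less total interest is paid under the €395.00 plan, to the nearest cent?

Monthly rate r = 18.2%/12 = 1.51667% = 0.0151667.
At €355.00/mo: n = ⌈−ln(1 − rB₀/P)/ln(1+r)⌉ = 26 payments (last €257.77); total interest = total paid − €7,515.00 = €1,617.77.
At €395.00/mo: 23 payments (last €244.46); total interest €1,419.46.
Interest saved = €1,617.77 − €1,419.46 = €198.31.

€198.31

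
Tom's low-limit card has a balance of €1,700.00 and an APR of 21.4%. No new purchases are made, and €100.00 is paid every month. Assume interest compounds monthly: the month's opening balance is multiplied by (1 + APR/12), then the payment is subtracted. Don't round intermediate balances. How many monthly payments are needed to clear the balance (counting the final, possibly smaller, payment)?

21 months

Monthly rate r = 21.4%/12 = 1.78333% = 0.0178333.
Recurrence: B ← B·(1+r) − €100.00.
Month 1: interest €30.32; balance after payment €1,630.32.
Month 2: interest €29.07; balance after payment €1,559.39.
Closed form: n = −ln(1 − rB₀/P)/ln(1+r) = −ln(0.69683)/ln(1.01783) ≈ 20.435, so the balance reaches zero during payment 21.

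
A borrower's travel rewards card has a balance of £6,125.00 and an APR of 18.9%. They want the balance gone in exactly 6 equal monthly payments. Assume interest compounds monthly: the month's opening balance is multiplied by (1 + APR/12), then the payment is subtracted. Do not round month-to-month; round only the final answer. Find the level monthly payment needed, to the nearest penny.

£1,077.84

Monthly rate r = 18.9%/12 = 1.575% = 0.01575.
Level-payment amortization: P = B₀·r / (1 − (1+r)^(−n)) = 6125.00·0.01575 / (1 − 1.01575^(−6)).
Denominator 1 − (1+r)^(−6) = 0.0895019626.
P = 96.4688 / 0.0895019626 ≈ 1077.84.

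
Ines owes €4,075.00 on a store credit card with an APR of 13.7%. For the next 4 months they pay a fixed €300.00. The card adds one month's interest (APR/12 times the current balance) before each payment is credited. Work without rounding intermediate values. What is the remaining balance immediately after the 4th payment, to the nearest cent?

€3,043.60

Monthly rate r = 13.7%/12 = 1.14167% = 0.0114167.
Each month: B ← B·(1+r) − €300.00.
Month 1: interest €46.52; balance after payment €3,821.52.
Month 2: interest €43.63; balance after payment €3,565.15.
Month 3: interest €40.70; balance after payment €3,305.85.
Month 4: interest €37.74; balance after payment €3,043.60.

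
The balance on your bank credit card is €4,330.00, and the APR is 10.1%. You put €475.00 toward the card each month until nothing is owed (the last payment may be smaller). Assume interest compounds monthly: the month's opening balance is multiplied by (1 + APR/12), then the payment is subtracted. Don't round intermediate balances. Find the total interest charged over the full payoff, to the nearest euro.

€195

Monthly rate r = 10.1%/12 = 0.841667% = 0.00841667.
Payoff takes n = ⌈−ln(1 − rB₀/P)/ln(1+r)⌉ = ⌈9.524⌉ = 10 payments; the last is €249.56.
Total paid = 9·€475.00 + €249.56 = €4,524.56.
Total interest = total paid − principal = €4,524.56 − €4,330.00 = €194.56.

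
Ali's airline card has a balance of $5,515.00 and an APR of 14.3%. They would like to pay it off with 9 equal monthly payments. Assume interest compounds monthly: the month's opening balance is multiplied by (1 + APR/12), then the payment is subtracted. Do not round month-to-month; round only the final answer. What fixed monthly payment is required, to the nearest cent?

$649.87

Monthly rate r = 14.3%/12 = 1.19167% = 0.0119167.
Level-payment amortization: P = B₀·r / (1 − (1+r)^(−n)) = 5515.00·0.0119167 / (1 − 1.01192^(−9)).
Denominator 1 − (1+r)^(−9) = 0.101129227.
P = 65.7204 / 0.101129227 ≈ 649.87.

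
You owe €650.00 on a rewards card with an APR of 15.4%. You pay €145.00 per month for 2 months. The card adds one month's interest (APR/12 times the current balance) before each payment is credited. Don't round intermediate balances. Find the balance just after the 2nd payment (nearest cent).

€374.93

Monthly rate r = 15.4%/12 = 1.28333% = 0.0128333.
Each month: B ← B·(1+r) − €145.00.
Month 1: interest €8.34; balance after payment €513.34.
Month 2: interest €6.59; balance after payment €374.93.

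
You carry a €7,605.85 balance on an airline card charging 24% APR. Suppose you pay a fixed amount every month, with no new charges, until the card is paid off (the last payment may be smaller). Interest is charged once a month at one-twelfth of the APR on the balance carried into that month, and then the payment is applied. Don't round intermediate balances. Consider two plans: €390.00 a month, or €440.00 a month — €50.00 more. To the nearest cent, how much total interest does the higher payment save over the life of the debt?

€309.45

Monthly rate r = 24%/12 = 2% = 0.02.
At €390.00/mo: n = ⌈−ln(1 − rB₀/P)/ln(1+r)⌉ = 25 payments (last €376.39); total interest = total paid − €7,605.85 = €2,130.54.
At €440.00/mo: 22 payments (last €186.94); total interest €1,821.09.
Interest saved = €2,130.54 − €1,821.09 = €309.45.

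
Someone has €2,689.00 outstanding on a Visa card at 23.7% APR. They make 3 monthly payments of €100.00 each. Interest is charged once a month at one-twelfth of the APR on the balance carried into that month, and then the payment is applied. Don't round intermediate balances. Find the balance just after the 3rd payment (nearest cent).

Monthly rate r = 23.7%/12 = 1.975% = 0.01975.
Each month: B ← B·(1+r) − €100.00.
Month 1: interest €53.11; balance after payment €2,642.11.
Month 2: interest €52.18; balance after payment €2,594.29.
Month 3: interest €51.24; balance after payment €2,545.53.

€2,545.53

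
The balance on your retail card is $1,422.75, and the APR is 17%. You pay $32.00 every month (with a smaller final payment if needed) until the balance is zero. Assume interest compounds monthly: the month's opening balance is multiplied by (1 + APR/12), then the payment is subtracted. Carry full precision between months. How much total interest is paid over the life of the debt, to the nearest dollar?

Monthly rate r = 17%/12 = 1.41667% = 0.0141667.
Payoff takes n = ⌈−ln(1 − rB₀/P)/ln(1+r)⌉ = ⌈70.652⌉ = 71 payments; the last is $20.92.
Total paid = 70·$32.00 + $20.92 = $2,260.92.
Total interest = total paid − principal = $2,260.92 − $1,422.75 = $838.17.

$838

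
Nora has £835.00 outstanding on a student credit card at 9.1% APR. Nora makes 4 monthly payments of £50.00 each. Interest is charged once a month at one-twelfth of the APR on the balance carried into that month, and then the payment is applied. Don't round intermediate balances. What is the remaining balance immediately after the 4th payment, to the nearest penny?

Monthly rate r = 9.1%/12 = 0.758333% = 0.00758333.
Each month: B ← B·(1+r) − £50.00.
Month 1: interest £6.33; balance after payment £791.33.
Month 2: interest £6.00; balance after payment £747.33.
Month 3: interest £5.67; balance after payment £703.00.
Month 4: interest £5.33; balance after payment £658.33.

£658.33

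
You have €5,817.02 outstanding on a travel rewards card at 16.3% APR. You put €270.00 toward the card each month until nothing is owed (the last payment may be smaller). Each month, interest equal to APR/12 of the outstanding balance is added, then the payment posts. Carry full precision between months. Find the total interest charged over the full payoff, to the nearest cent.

Monthly rate r = 16.3%/12 = 1.35833% = 0.0135833.
Payoff takes n = ⌈−ln(1 − rB₀/P)/ln(1+r)⌉ = ⌈25.662⌉ = 26 payments; the last is €179.05.
Total paid = 25·€270.00 + €179.05 = €6,929.05.
Total interest = total paid − principal = €6,929.05 − €5,817.02 = €1,112.03.

€1,112.03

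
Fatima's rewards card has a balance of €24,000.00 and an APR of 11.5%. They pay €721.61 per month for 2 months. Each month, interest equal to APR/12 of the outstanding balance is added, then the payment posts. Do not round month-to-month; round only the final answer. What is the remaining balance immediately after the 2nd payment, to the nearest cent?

Monthly rate r = 11.5%/12 = 0.958333% = 0.00958333.
Each month: B ← B·(1+r) − €721.61.
Month 1: interest €230.00; balance after payment €23,508.39.
Month 2: interest €225.29; balance after payment €23,012.07.

€23,012.07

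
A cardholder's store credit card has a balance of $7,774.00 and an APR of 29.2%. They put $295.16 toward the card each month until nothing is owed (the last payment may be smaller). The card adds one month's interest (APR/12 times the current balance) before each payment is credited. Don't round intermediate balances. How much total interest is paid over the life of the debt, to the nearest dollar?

$4,800

Monthly rate r = 29.2%/12 = 2.43333% = 0.0243333.
Payoff takes n = ⌈−ln(1 − rB₀/P)/ln(1+r)⌉ = ⌈42.598⌉ = 43 payments; the last is $177.44.
Total paid = 42·$295.16 + $177.44 = $12,574.16.
Total interest = total paid − principal = $12,574.16 − $7,774.00 = $4,800.16.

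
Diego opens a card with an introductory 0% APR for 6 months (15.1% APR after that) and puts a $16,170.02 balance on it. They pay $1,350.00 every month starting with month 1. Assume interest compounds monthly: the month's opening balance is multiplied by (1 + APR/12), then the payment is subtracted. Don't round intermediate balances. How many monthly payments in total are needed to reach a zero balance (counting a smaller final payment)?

13 payments

Promo months 1–6 at r₀ = 0%/12 = 0; months 7+ at r₁ = 15.1%/12 = 0.0125833.
After month 6 (no interest yet): B = $16,170.02 − 6·$1,350.00 = $8,070.02.
Then at r₁ with $1,350.00/mo: n₂ = −ln(1 − r₁·B/P)/ln(1+r₁) ≈ 6.25 → 7 more payments.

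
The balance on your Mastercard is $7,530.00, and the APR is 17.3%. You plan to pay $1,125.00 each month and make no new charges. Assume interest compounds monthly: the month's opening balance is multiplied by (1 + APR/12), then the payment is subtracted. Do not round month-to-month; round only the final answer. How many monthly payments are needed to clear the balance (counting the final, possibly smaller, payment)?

Monthly rate r = 17.3%/12 = 1.44167% = 0.0144167.
Recurrence: B ← B·(1+r) − $1,125.00.
Month 1: interest $108.56; balance after payment $6,513.56.
Month 2: interest $93.90; balance after payment $5,482.46.
Closed form: n = −ln(1 − rB₀/P)/ln(1+r) = −ln(0.9035)/ln(1.01442) ≈ 7.089, so the balance reaches zero during payment 8.

8 payments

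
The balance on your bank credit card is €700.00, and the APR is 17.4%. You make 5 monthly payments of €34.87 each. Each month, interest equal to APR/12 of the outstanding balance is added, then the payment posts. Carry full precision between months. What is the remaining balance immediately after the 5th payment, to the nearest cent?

Monthly rate r = 17.4%/12 = 1.45% = 0.0145.
Each month: B ← B·(1+r) − €34.87.
Month 1: interest €10.15; balance after payment €675.28.
Month 2: interest €9.79; balance after payment €650.20.
Month 3: interest €9.43; balance after payment €624.76.
Month 4: interest €9.06; balance after payment €598.95.
Month 5: interest €8.68; balance after payment €572.76.

€572.76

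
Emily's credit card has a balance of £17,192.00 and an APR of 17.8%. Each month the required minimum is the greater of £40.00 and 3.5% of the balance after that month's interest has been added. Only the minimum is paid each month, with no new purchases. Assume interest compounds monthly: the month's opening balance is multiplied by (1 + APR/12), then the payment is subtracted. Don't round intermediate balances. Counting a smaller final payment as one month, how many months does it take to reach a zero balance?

168 months

Monthly rate r = 17.8%/12 = 1.48333% = 0.0148333.
While 3.5% of the post-interest balance exceeds £40.00, each month B ← (B·(1+r))·(1 − 0.035), i.e. B shrinks by the factor (1+r)·0.965 = 0.97931.
This holds for months 1–131. Entering month 132 the balance is £1,112.02; 3.5% of the post-interest balance is now below £40.00, so the flat £40.00 minimum applies from here.
From month 132 a fixed £40.00 at rate r clears £1,112.02 in 37 more payments. Total: 131 + 37 = 168 months.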